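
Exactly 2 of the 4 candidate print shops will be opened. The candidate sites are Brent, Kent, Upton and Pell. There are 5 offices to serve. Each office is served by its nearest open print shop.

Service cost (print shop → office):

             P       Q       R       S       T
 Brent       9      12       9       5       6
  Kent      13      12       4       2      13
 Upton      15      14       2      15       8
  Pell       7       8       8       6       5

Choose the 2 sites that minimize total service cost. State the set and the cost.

Choose Kent and Pell; total service cost 26.

With exactly 2 open, each office uses its cheapest among the chosen.
{Kent, Pell}: P→Pell 7, Q→Pell 8, R→Kent 4, S→Kent 2, T→Pell 5. Service cost 26.
{Upton, Pell}: service cost 28
{Brent, Kent}: service cost 33
Among all 6 size-2 choices, {Kent, Pell} is lowest.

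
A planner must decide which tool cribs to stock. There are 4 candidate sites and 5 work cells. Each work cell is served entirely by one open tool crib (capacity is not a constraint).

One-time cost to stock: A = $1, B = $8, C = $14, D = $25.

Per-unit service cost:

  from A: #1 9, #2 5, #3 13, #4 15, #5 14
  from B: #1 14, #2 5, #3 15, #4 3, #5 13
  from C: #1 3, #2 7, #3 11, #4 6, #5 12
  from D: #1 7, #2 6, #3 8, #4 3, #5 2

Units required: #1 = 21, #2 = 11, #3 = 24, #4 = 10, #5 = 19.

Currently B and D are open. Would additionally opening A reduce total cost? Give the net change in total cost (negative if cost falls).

Current service cost with {B, D}: 462.
Adding A: each work cell re-picks its cheapest; new service cost 462, saving 0.
Extra fixed cost: 1. Net change = 1 − 0 = 1.
(Totals: 495 → 496.)

No — net change +1 (cost rises by 1).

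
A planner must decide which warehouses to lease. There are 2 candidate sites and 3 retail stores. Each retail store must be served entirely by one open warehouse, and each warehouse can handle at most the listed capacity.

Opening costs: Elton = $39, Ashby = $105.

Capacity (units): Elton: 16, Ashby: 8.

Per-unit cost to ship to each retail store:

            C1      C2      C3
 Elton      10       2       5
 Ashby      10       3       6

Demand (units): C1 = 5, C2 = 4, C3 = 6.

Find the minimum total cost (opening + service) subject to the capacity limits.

Open {Elton}: C1→Elton 10·5=50, C2→Elton 2·4=8, C3→Elton 5·6=30.
Loads: Elton carries 15/16. Service 88; fixed 39; total 127.
Next best feasible plan costs 232.

Minimum total cost: 127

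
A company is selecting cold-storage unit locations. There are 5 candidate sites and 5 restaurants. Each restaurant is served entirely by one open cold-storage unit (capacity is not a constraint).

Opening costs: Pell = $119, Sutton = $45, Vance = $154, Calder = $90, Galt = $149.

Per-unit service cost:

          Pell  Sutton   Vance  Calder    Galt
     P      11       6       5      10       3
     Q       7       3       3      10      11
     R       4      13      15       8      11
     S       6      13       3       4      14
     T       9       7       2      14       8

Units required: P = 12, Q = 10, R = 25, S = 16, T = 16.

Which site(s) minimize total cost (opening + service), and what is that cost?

Open Pell and Vance; minimum total cost 543.

For any fixed open set, each restaurant goes to its cheapest open site; total = fixed + service.
{Pell, Vance}: P→Vance 5·12=60, Q→Vance 3·10=30, R→Pell 4·25=100, S→Vance 3·16=48, T→Vance 2·16=32. Service 270; fixed 273; total 543.
{Pell, Sutton}: service 410 + fixed 164 = 574
{Pell, Sutton, Vance}: service 270 + fixed 318 = 588
{Pell, Sutton, Vance, Calder, Galt}: service 246 + fixed 557 = 803
No other subset beats 543.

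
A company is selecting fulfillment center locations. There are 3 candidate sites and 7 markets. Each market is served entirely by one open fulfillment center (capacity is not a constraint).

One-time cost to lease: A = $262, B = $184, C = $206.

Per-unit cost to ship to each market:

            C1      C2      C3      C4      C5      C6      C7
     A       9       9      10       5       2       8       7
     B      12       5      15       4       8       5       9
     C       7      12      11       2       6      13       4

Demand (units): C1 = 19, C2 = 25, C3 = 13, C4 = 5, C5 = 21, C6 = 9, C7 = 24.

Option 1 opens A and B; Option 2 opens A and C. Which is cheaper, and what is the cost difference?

Option 1: {A, B}: C1→A 9·19=171, C2→B 5·25=125, C3→A 10·13=130, C4→B 4·5=20, C5→A 2·21=42, C6→B 5·9=45, C7→A 7·24=168. Service 701; fixed 446; total 1147.
Option 2: {A, C}: C1→C 7·19=133, C2→A 9·25=225, C3→A 10·13=130, C4→C 2·5=10, C5→A 2·21=42, C6→A 8·9=72, C7→C 4·24=96. Service 708; fixed 468; total 1176.
Difference: |1147 − 1176| = 29.

Option 1 is cheaper by 29.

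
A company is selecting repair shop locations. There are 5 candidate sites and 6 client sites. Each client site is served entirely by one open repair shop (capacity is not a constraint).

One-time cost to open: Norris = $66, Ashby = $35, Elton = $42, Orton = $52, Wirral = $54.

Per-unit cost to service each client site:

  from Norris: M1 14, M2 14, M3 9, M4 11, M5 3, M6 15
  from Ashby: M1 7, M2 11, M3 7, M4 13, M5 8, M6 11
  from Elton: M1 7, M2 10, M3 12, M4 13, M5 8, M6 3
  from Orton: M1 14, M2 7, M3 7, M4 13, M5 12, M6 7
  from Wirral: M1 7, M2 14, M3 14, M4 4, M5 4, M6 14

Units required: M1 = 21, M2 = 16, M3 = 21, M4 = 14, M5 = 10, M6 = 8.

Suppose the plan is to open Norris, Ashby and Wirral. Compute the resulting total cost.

Each client site is assigned to its cheapest site among the open ones.
{Norris, Ashby, Wirral}: M1→Ashby 7·21=147, M2→Ashby 11·16=176, M3→Ashby 7·21=147, M4→Wirral 4·14=56, M5→Norris 3·10=30, M6→Ashby 11·8=88. Service 644; fixed 155; total 799.

Total cost: 799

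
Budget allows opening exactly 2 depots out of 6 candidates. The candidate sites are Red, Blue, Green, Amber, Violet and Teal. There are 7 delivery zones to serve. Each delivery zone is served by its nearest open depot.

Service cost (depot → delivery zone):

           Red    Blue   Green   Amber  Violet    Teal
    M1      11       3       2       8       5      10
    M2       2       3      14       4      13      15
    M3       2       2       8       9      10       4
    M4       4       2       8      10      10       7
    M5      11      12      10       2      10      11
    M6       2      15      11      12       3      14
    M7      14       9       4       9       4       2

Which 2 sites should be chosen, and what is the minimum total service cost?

With exactly 2 open, each delivery zone uses its cheapest among the chosen.
{Red, Green}: M1→Green 2, M2→Red 2, M3→Red 2, M4→Red 4, M5→Green 10, M6→Red 2, M7→Green 4. Service cost 26.
{Blue, Violet}: service cost 27
{Red, Amber}: service cost 29
Among all 15 size-2 choices, {Red, Green} is lowest.

Choose Red and Green; total service cost 26.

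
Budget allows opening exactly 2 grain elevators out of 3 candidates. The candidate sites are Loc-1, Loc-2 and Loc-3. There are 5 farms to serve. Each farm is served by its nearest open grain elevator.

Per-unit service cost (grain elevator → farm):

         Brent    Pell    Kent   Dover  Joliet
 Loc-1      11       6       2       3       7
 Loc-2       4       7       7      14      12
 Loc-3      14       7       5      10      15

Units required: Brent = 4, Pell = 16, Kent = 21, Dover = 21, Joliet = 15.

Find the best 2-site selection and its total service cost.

With exactly 2 open, each farm uses its cheapest among the chosen.
{Loc-1, Loc-2}: Brent→Loc-2 4·4=16, Pell→Loc-1 6·16=96, Kent→Loc-1 2·21=42, Dover→Loc-1 3·21=63, Joliet→Loc-1 7·15=105. Service cost 322.
{Loc-1, Loc-3}: service cost 350
{Loc-2, Loc-3}: service cost 623
Among all 3 size-2 choices, {Loc-1, Loc-2} is lowest.

Choose Loc-1 and Loc-2; total service cost 322.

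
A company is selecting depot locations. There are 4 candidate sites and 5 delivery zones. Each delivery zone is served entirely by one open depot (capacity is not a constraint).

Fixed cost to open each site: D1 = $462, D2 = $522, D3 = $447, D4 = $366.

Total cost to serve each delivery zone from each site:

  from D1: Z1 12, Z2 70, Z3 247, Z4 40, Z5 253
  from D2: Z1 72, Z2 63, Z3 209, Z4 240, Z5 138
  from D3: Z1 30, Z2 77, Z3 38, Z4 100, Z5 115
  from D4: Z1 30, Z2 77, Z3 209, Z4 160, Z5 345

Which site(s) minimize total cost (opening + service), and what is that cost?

Open D3 only; minimum total cost 807.

For any fixed open set, each delivery zone goes to its cheapest open site; total = fixed + service.
{D3}: Z1→D3 30, Z2→D3 77, Z3→D3 38, Z4→D3 100, Z5→D3 115. Service 360; fixed 447; total 807.
{D1}: service 622 + fixed 462 = 1084
{D3, D4}: service 360 + fixed 813 = 1173
{D1, D2, D3, D4}: Z1→D1 12, Z2→D2 63, Z3→D3 38, Z4→D1 40, Z5→D3 115. Service 268; fixed 1797; total 2065.
No other subset beats 807.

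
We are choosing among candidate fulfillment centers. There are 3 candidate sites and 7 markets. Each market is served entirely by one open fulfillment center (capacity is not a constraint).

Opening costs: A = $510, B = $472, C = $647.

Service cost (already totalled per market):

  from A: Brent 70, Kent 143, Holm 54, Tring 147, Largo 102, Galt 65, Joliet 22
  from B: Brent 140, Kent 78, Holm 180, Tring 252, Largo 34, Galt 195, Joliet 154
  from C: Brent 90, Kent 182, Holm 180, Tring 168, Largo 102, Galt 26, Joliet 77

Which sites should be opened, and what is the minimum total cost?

Open A only; minimum total cost 1113.

For any fixed open set, each market goes to its cheapest open site; total = fixed + service.
{A}: Brent→A 70, Kent→A 143, Holm→A 54, Tring→A 147, Largo→A 102, Galt→A 65, Joliet→A 22. Service 603; fixed 510; total 1113.
{A, B}: Brent→A 70, Kent→B 78, Holm→A 54, Tring→A 147, Largo→B 34, Galt→A 65, Joliet→A 22. Service 470; fixed 982; total 1452.
{C}: service 825 + fixed 647 = 1472
{A, B, C}: Brent→A 70, Kent→B 78, Holm→A 54, Tring→A 147, Largo→B 34, Galt→C 26, Joliet→A 22. Service 431; fixed 1629; total 2060.
No other subset beats 1113.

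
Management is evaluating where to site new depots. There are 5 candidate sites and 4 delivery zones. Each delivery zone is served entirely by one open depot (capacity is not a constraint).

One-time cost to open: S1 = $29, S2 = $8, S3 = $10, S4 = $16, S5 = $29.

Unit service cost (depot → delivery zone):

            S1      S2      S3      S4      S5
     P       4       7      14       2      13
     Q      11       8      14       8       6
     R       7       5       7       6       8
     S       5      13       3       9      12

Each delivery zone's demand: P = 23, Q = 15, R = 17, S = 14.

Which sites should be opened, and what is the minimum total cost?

Open S2, S3, S4 and S5; minimum total cost 326.

For any fixed open set, each delivery zone goes to its cheapest open site; total = fixed + service.
{S2, S3, S4, S5}: P→S4 2·23=46, Q→S5 6·15=90, R→S2 5·17=85, S→S3 3·14=42. Service 263; fixed 63; total 326.
{S2, S3, S4}: P→S4 2·23=46, Q→S2 8·15=120, R→S2 5·17=85, S→S3 3·14=42. Service 293; fixed 34; total 327.
{S3, S4, S5}: service 280 + fixed 55 = 335
{S1, S2, S3, S4, S5}: service 263 + fixed 92 = 355
No other subset beats 326.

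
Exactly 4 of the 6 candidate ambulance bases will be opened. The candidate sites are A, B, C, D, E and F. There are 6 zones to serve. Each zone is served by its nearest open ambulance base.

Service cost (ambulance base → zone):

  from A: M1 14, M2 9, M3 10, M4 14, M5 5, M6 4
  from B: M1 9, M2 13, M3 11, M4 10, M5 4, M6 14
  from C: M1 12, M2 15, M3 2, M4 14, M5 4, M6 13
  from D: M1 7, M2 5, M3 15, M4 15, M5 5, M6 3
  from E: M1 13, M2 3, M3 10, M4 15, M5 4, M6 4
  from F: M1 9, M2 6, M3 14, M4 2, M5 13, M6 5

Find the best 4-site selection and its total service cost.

Choose C, D, E and F; total service cost 21.

With exactly 4 open, each zone uses its cheapest among the chosen.
{C, D, E, F}: M1→D 7, M2→E 3, M3→C 2, M4→F 2, M5→C 4, M6→D 3. Service cost 21.
{A, C, D, F}: service cost 23
{B, C, D, F}: service cost 23
Among all 15 size-4 choices, {C, D, E, F} is lowest.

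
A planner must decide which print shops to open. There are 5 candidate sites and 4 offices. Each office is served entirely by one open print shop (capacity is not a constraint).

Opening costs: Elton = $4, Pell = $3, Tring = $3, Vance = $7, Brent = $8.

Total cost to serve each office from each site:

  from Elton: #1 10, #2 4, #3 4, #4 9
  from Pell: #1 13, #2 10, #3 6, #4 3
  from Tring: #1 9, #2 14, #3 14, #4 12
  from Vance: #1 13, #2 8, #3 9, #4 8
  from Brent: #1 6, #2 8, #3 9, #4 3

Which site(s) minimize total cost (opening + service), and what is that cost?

Open Elton and Pell; minimum total cost 28.

For any fixed open set, each office goes to its cheapest open site; total = fixed + service.
{Elton, Pell}: #1→Elton 10, #2→Elton 4, #3→Elton 4, #4→Pell 3. Service 21; fixed 7; total 28.
{Elton, Brent}: service 17 + fixed 12 = 29
{Elton, Pell, Tring}: service 20 + fixed 10 = 30
{Elton, Pell, Tring, Vance, Brent}: service 17 + fixed 25 = 42
No other subset beats 28.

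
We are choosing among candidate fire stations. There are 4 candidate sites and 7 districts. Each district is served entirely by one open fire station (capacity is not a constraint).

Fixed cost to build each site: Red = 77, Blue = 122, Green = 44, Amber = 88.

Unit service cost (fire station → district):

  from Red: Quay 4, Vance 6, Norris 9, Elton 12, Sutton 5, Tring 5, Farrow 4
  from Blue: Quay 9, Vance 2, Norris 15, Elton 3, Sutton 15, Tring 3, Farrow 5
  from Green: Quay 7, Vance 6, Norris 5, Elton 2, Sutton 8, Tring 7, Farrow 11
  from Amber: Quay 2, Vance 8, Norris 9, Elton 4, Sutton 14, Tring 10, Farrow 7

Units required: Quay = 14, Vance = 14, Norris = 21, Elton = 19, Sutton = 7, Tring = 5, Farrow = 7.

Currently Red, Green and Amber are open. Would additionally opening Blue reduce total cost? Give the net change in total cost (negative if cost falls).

Current service cost with {Red, Green, Amber}: 343.
Adding Blue: each district re-picks its cheapest; new service cost 277, saving 66.
Extra fixed cost: 122. Net change = 122 − 66 = 56.
(Totals: 552 → 608.)

No — net change +56 (cost rises by 56).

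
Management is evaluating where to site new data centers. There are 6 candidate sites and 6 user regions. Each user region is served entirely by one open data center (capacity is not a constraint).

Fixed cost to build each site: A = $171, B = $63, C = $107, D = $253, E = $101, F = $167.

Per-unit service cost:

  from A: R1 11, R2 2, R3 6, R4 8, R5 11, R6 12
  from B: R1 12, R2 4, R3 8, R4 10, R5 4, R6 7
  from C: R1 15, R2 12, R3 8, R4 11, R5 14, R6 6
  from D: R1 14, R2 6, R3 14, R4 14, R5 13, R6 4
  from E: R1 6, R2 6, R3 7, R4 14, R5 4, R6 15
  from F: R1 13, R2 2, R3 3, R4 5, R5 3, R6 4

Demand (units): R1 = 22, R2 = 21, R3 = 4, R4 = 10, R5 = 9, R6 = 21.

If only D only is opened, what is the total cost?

Total cost: 1084

Each user region is assigned to its cheapest site among the open ones.
{D}: R1→D 14·22=308, R2→D 6·21=126, R3→D 14·4=56, R4→D 14·10=140, R5→D 13·9=117, R6→D 4·21=84. Service 831; fixed 253; total 1084.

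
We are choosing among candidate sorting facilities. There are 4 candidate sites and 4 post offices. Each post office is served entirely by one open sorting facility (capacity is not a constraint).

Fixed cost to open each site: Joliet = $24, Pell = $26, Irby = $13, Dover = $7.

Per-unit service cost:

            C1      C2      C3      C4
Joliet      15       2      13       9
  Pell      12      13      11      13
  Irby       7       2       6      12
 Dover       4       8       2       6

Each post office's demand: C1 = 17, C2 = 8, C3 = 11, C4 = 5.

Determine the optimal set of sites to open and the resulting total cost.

Open Irby and Dover; minimum total cost 156.

For any fixed open set, each post office goes to its cheapest open site; total = fixed + service.
{Irby, Dover}: C1→Dover 4·17=68, C2→Irby 2·8=16, C3→Dover 2·11=22, C4→Dover 6·5=30. Service 136; fixed 20; total 156.
{Joliet, Dover}: service 136 + fixed 31 = 167
{Joliet, Irby, Dover}: service 136 + fixed 44 = 180
{Joliet, Pell, Irby, Dover}: C1→Dover 4·17=68, C2→Joliet 2·8=16, C3→Dover 2·11=22, C4→Dover 6·5=30. Service 136; fixed 70; total 206.
No other subset beats 156.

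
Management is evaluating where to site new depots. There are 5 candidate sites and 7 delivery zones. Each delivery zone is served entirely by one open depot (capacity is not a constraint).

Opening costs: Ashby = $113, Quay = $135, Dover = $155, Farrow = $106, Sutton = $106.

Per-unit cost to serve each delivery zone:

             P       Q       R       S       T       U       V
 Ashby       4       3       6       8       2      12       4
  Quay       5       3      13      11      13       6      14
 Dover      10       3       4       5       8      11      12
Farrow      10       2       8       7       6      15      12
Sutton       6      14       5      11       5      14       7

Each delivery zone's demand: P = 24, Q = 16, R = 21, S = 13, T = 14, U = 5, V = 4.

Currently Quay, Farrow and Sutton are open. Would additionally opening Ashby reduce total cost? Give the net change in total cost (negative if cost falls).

Current service cost with {Quay, Farrow, Sutton}: 476.
Adding Ashby: each delivery zone re-picks its cheapest; new service cost 398, saving 78.
Extra fixed cost: 113. Net change = 113 − 78 = 35.
(Totals: 823 → 858.)

No — net change +35 (cost rises by 35).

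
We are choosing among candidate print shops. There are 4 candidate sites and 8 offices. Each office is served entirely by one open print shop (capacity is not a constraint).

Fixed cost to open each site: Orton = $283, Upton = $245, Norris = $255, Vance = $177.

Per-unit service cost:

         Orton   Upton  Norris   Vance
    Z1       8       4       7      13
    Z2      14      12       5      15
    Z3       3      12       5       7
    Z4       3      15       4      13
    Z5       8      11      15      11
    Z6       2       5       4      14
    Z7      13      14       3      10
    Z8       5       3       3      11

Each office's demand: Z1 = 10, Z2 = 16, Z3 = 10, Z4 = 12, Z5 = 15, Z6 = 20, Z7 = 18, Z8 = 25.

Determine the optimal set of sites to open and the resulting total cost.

Open Norris only; minimum total cost 937.

For any fixed open set, each office goes to its cheapest open site; total = fixed + service.
{Norris}: Z1→Norris 7·10=70, Z2→Norris 5·16=80, Z3→Norris 5·10=50, Z4→Norris 4·12=48, Z5→Norris 15·15=225, Z6→Norris 4·20=80, Z7→Norris 3·18=54, Z8→Norris 3·25=75. Service 682; fixed 255; total 937.
{Orton, Norris}: Z1→Norris 7·10=70, Z2→Norris 5·16=80, Z3→Orton 3·10=30, Z4→Orton 3·12=36, Z5→Orton 8·15=120, Z6→Orton 2·20=40, Z7→Norris 3·18=54, Z8→Norris 3·25=75. Service 505; fixed 538; total 1043.
{Norris, Vance}: service 622 + fixed 432 = 1054
{Orton, Upton, Norris, Vance}: service 475 + fixed 960 = 1435
(All 15 nonempty subsets were checked; Norris only is lowest.)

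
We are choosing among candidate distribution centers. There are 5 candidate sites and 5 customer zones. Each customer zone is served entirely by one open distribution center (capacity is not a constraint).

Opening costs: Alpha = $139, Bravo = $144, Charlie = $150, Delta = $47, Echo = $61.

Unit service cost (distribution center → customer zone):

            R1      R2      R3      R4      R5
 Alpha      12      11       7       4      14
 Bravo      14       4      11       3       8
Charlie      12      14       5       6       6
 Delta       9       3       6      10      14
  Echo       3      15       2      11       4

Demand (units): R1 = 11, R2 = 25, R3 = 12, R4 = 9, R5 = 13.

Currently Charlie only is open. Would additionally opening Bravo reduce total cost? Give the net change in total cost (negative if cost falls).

Yes — net change −133 (cost falls by 133).

Current service cost with {Charlie}: 674.
Adding Bravo: each customer zone re-picks its cheapest; new service cost 397, saving 277.
Extra fixed cost: 144. Net change = 144 − 277 = -133.
(Totals: 824 → 691.)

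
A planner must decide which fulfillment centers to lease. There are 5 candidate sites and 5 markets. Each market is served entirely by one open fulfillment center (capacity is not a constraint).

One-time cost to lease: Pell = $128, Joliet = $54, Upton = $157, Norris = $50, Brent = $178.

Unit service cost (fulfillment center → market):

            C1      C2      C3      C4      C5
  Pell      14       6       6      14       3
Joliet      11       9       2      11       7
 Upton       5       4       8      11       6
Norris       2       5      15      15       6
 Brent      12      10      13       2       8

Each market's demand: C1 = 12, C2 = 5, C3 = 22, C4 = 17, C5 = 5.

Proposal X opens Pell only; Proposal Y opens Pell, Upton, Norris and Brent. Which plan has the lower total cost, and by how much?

Proposal X: {Pell}: C1→Pell 14·12=168, C2→Pell 6·5=30, C3→Pell 6·22=132, C4→Pell 14·17=238, C5→Pell 3·5=15. Service 583; fixed 128; total 711.
Proposal Y: {Pell, Upton, Norris, Brent}: C1→Norris 2·12=24, C2→Upton 4·5=20, C3→Pell 6·22=132, C4→Brent 2·17=34, C5→Pell 3·5=15. Service 225; fixed 513; total 738.
Difference: |711 − 738| = 27.

Proposal X is cheaper by 27.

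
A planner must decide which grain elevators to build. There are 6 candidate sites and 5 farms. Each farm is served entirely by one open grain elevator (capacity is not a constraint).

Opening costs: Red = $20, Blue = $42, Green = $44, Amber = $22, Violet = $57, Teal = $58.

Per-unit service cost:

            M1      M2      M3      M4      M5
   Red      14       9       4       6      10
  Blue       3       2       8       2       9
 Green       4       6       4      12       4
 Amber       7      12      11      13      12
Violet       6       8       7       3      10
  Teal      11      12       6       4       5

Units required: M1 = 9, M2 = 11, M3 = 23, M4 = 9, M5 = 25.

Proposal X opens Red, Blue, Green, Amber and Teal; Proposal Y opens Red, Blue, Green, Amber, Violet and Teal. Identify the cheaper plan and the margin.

Proposal X is cheaper by 57.

Proposal X: {Red, Blue, Green, Amber, Teal}: M1→Blue 3·9=27, M2→Blue 2·11=22, M3→Red 4·23=92, M4→Blue 2·9=18, M5→Green 4·25=100. Service 259; fixed 186; total 445.
Proposal Y: {Red, Blue, Green, Amber, Violet, Teal}: M1→Blue 3·9=27, M2→Blue 2·11=22, M3→Red 4·23=92, M4→Blue 2·9=18, M5→Green 4·25=100. Service 259; fixed 243; total 502.
Difference: |445 − 502| = 57.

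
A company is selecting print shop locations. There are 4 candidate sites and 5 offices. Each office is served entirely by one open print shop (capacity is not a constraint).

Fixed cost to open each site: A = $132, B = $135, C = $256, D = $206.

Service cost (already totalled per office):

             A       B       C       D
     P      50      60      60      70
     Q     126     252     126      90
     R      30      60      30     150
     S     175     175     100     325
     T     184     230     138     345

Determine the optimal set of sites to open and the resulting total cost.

For any fixed open set, each office goes to its cheapest open site; total = fixed + service.
{A}: P→A 50, Q→A 126, R→A 30, S→A 175, T→A 184. Service 565; fixed 132; total 697.
{C}: service 454 + fixed 256 = 710
{A, B}: service 565 + fixed 267 = 832
{A, B, C, D}: service 408 + fixed 729 = 1137
(All 15 nonempty subsets were checked; A only is lowest.)

Open A only; minimum total cost 697.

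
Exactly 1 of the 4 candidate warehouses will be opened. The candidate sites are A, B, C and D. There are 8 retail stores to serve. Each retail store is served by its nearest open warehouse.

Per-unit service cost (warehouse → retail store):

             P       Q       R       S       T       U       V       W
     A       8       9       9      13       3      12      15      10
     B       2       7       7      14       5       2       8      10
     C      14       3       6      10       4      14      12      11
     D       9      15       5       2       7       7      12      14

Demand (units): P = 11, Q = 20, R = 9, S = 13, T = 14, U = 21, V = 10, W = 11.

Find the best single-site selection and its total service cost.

With exactly 1 open, each retail store uses its cheapest among the chosen.
{B}: P→B 2·11=22, Q→B 7·20=140, R→B 7·9=63, S→B 14·13=182, T→B 5·14=70, U→B 2·21=42, V→B 8·10=80, W→B 10·11=110. Service cost 709.
{C}: service cost 989
{D}: service cost 989
Among all 4 size-1 choices, {B} is lowest.

Choose B only; total service cost 709.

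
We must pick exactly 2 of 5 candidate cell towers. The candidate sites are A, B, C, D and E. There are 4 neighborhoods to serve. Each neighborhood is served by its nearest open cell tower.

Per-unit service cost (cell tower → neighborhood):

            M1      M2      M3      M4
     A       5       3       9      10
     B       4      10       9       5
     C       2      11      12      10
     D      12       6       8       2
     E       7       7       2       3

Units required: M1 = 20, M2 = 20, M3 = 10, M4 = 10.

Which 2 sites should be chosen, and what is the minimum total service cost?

With exactly 2 open, each neighborhood uses its cheapest among the chosen.
{A, E}: M1→A 5·20=100, M2→A 3·20=60, M3→E 2·10=20, M4→E 3·10=30. Service cost 210.
{C, E}: service cost 230
{A, D}: service cost 260
Among all 10 size-2 choices, {A, E} is lowest.

Choose A and E; total service cost 210.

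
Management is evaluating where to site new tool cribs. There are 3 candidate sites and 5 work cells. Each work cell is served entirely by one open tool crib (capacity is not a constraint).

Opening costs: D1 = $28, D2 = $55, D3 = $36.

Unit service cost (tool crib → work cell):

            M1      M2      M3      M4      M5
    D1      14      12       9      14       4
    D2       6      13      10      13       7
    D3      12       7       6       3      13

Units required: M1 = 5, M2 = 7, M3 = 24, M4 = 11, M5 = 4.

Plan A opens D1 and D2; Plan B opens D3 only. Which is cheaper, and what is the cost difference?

Plan B is cheaper by 198.

Plan A: {D1, D2}: M1→D2 6·5=30, M2→D1 12·7=84, M3→D1 9·24=216, M4→D2 13·11=143, M5→D1 4·4=16. Service 489; fixed 83; total 572.
Plan B: {D3}: M1→D3 12·5=60, M2→D3 7·7=49, M3→D3 6·24=144, M4→D3 3·11=33, M5→D3 13·4=52. Service 338; fixed 36; total 374.
Difference: |572 − 374| = 198.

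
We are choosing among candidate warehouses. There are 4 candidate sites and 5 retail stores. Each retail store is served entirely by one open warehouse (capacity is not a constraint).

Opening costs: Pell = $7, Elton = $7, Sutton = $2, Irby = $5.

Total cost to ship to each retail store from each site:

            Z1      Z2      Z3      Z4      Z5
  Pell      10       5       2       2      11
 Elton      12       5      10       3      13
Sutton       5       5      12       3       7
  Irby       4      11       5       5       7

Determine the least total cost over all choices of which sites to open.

For any fixed open set, each retail store goes to its cheapest open site; total = fixed + service.
{Pell, Sutton}: Z1→Sutton 5, Z2→Pell 5, Z3→Pell 2, Z4→Pell 2, Z5→Sutton 7. Service 21; fixed 9; total 30.
{Sutton, Irby}: service 24 + fixed 7 = 31
{Pell, Irby}: service 20 + fixed 12 = 32
{Pell, Elton, Sutton, Irby}: Z1→Irby 4, Z2→Pell 5, Z3→Pell 2, Z4→Pell 2, Z5→Sutton 7. Service 20; fixed 21; total 41.
No other subset beats 30.

Minimum total cost: 30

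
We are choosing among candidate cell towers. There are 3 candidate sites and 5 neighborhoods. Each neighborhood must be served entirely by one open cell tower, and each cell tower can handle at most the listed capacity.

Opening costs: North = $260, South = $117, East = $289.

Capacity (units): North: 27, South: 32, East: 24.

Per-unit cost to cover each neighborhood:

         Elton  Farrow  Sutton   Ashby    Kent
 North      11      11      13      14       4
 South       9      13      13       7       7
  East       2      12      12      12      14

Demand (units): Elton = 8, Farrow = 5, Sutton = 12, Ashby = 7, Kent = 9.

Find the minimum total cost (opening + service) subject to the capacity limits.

Open {South, East}: Elton→East 2·8=16, Farrow→South 13·5=65, Sutton→East 12·12=144, Ashby→South 7·7=49, Kent→South 7·9=63.
Loads: South carries 21/32, East carries 20/24. Service 337; fixed 406; total 743.
Next best feasible plan costs 745.

Minimum total cost: 743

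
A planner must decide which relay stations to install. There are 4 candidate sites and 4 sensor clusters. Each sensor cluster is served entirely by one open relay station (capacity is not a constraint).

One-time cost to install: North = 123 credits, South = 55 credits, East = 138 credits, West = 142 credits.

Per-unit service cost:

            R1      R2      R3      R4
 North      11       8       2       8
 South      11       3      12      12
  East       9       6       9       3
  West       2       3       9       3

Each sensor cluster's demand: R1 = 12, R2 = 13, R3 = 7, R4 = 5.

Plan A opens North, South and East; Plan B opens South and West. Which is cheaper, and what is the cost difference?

Plan B is cheaper by 154.

Plan A: {North, South, East}: R1→East 9·12=108, R2→South 3·13=39, R3→North 2·7=14, R4→East 3·5=15. Service 176; fixed 316; total 492.
Plan B: {South, West}: R1→West 2·12=24, R2→South 3·13=39, R3→West 9·7=63, R4→West 3·5=15. Service 141; fixed 197; total 338.
Difference: |492 − 338| = 154.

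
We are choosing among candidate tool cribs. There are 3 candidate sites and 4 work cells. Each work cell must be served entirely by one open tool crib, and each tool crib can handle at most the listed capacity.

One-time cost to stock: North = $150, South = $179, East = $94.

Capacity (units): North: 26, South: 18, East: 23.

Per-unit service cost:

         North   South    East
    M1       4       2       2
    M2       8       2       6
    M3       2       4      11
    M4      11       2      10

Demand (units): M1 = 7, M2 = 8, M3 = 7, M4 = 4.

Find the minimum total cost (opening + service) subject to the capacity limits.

Minimum total cost: 300

Open {North}: M1→North 4·7=28, M2→North 8·8=64, M3→North 2·7=14, M4→North 11·4=44.
Loads: North carries 26/26. Service 150; fixed 150; total 300.
Next best feasible plan costs 360.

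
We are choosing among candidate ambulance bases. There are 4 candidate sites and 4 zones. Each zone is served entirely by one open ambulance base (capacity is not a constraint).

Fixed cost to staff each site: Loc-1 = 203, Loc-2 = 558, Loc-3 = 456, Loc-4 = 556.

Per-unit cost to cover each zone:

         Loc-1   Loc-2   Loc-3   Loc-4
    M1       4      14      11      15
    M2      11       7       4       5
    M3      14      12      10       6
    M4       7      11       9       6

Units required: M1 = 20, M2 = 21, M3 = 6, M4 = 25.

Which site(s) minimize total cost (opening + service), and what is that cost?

For any fixed open set, each zone goes to its cheapest open site; total = fixed + service.
{Loc-1}: M1→Loc-1 4·20=80, M2→Loc-1 11·21=231, M3→Loc-1 14·6=84, M4→Loc-1 7·25=175. Service 570; fixed 203; total 773.
{Loc-3}: service 589 + fixed 456 = 1045
{Loc-1, Loc-3}: M1→Loc-1 4·20=80, M2→Loc-3 4·21=84, M3→Loc-3 10·6=60, M4→Loc-1 7·25=175. Service 399; fixed 659; total 1058.
{Loc-1, Loc-2, Loc-3, Loc-4}: service 350 + fixed 1773 = 2123
No other subset beats 773.

Open Loc-1 only; minimum total cost 773.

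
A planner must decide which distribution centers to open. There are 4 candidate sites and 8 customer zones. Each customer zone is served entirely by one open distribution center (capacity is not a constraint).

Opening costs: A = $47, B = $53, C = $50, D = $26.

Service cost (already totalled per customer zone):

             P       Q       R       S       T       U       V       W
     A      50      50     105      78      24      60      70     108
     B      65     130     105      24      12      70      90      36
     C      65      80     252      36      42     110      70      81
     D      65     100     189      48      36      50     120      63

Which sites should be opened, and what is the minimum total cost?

Open A and B; minimum total cost 507.

For any fixed open set, each customer zone goes to its cheapest open site; total = fixed + service.
{A, B}: P→A 50, Q→A 50, R→A 105, S→B 24, T→B 12, U→A 60, V→A 70, W→B 36. Service 407; fixed 100; total 507.
{A, B, D}: service 397 + fixed 126 = 523
{A, D}: P→A 50, Q→A 50, R→A 105, S→D 48, T→A 24, U→D 50, V→A 70, W→D 63. Service 460; fixed 73; total 533.
{A, B, C, D}: service 397 + fixed 176 = 573
No other subset beats 507.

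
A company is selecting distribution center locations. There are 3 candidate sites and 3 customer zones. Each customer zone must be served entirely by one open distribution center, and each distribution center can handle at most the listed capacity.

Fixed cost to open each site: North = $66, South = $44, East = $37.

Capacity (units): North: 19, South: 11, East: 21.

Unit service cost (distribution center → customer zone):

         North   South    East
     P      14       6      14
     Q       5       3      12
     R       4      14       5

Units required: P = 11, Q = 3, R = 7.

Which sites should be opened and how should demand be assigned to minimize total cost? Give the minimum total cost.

Minimum total cost: 218

Open {South, East}: P→South 6·11=66, Q→East 12·3=36, R→East 5·7=35.
Loads: South carries 11/11, East carries 10/21. Service 137; fixed 81; total 218.
Next best feasible plan costs 219.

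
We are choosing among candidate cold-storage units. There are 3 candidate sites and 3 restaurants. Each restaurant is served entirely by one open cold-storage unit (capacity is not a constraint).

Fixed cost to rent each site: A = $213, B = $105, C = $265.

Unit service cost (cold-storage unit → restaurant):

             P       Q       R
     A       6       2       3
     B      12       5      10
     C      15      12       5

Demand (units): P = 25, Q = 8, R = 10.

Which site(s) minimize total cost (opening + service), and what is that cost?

For any fixed open set, each restaurant goes to its cheapest open site; total = fixed + service.
{A}: P→A 6·25=150, Q→A 2·8=16, R→A 3·10=30. Service 196; fixed 213; total 409.
{A, B}: service 196 + fixed 318 = 514
{B}: service 440 + fixed 105 = 545
{A, B, C}: service 196 + fixed 583 = 779
No other subset beats 409.

Open A only; minimum total cost 409.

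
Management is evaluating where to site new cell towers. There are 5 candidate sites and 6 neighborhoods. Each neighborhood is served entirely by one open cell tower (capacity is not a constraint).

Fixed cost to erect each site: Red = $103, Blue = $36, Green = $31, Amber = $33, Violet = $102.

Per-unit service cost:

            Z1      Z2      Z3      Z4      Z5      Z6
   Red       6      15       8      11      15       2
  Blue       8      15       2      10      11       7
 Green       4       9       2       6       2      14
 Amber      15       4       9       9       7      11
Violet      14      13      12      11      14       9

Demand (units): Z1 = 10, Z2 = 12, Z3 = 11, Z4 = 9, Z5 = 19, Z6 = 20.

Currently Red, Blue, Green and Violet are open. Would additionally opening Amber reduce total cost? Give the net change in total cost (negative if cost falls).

Current service cost with {Red, Blue, Green, Violet}: 302.
Adding Amber: each neighborhood re-picks its cheapest; new service cost 242, saving 60.
Extra fixed cost: 33. Net change = 33 − 60 = -27.
(Totals: 574 → 547.)

Yes — net change −27 (cost falls by 27).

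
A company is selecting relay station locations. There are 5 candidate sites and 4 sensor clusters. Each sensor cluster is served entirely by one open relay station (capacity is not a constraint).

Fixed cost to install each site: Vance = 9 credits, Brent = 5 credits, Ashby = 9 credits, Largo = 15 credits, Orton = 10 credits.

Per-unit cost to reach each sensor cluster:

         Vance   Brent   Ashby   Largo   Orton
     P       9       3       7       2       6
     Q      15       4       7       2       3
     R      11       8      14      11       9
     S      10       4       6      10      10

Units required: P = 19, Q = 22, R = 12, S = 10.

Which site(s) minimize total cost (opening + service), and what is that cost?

Open Brent and Largo; minimum total cost 238.

For any fixed open set, each sensor cluster goes to its cheapest open site; total = fixed + service.
{Brent, Largo}: P→Largo 2·19=38, Q→Largo 2·22=44, R→Brent 8·12=96, S→Brent 4·10=40. Service 218; fixed 20; total 238.
{Vance, Brent, Largo}: service 218 + fixed 29 = 247
{Brent, Ashby, Largo}: service 218 + fixed 29 = 247
{Vance, Brent, Ashby, Largo, Orton}: service 218 + fixed 48 = 266
No other subset beats 238.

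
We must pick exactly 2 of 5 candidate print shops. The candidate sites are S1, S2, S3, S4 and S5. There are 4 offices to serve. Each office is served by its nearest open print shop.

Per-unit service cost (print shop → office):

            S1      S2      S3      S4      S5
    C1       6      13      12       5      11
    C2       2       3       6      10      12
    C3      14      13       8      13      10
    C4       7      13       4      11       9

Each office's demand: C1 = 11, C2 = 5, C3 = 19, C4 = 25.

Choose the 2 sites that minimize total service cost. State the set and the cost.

Choose S1 and S3; total service cost 328.

With exactly 2 open, each office uses its cheapest among the chosen.
{S1, S3}: C1→S1 6·11=66, C2→S1 2·5=10, C3→S3 8·19=152, C4→S3 4·25=100. Service cost 328.
{S3, S4}: service cost 337
{S2, S3}: service cost 399
Among all 10 size-2 choices, {S1, S3} is lowest.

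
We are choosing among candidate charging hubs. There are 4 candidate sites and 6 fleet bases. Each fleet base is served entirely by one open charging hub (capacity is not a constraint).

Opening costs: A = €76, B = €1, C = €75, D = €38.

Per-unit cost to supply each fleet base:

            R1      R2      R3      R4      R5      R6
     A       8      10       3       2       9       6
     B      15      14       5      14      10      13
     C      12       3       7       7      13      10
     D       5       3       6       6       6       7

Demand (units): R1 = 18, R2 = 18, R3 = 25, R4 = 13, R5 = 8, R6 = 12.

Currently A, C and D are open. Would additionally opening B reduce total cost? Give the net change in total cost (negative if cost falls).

No — net change +1 (cost rises by 1).

Current service cost with {A, C, D}: 365.
Adding B: each fleet base re-picks its cheapest; new service cost 365, saving 0.
Extra fixed cost: 1. Net change = 1 − 0 = 1.
(Totals: 554 → 555.)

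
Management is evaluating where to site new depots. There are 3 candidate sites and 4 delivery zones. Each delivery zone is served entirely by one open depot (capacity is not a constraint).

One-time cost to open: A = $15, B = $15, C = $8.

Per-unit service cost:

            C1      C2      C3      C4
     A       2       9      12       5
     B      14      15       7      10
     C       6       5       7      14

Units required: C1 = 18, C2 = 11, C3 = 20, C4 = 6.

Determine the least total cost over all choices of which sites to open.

For any fixed open set, each delivery zone goes to its cheapest open site; total = fixed + service.
{A, C}: C1→A 2·18=36, C2→C 5·11=55, C3→C 7·20=140, C4→A 5·6=30. Service 261; fixed 23; total 284.
{A, B, C}: service 261 + fixed 38 = 299
{A, B}: C1→A 2·18=36, C2→A 9·11=99, C3→B 7·20=140, C4→A 5·6=30. Service 305; fixed 30; total 335.
{C}: service 387 + fixed 8 = 395
No other subset beats 284.

Minimum total cost: 284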